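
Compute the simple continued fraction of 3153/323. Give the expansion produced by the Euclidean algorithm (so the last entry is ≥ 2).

3153 = 9×323 + 246
323 = 1×246 + 77
246 = 3×77 + 15
77 = 5×15 + 2
15 = 7×2 + 1
2 = 2×1 + 0  (stop)
So 3153/323 = [9; 1, 3, 5, 7, 2].

[9; 1, 3, 5, 7, 2]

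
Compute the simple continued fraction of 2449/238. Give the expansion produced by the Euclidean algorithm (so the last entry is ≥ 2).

[10; 3, 2, 4, 2, 3]

2449 = 10*238 + 69
238 = 3*69 + 31
69 = 2*31 + 7
31 = 4*7 + 3
7 = 2*3 + 1
3 = 3*1 + 0  (stop)
So 2449/238 = [10; 3, 2, 4, 2, 3].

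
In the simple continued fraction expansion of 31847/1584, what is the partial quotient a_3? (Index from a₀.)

16

31847 = 20·1584 + 167   →  a_0 = 20
1584 = 9·167 + 81   →  a_1 = 9
167 = 2·81 + 5   →  a_2 = 2
81 = 16·5 + 1   →  a_3 = 16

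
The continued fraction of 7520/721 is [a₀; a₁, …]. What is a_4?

2

7520 = 10·721 + 310   →  a_0 = 10
721 = 2·310 + 101   →  a_1 = 2
310 = 3·101 + 7   →  a_2 = 3
101 = 14·7 + 3   →  a_3 = 14
7 = 2·3 + 1   →  a_4 = 2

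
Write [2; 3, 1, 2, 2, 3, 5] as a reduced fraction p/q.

Using pₖ = aₖpₖ₋₁ + pₖ₋₂ and qₖ = aₖqₖ₋₁ + qₖ₋₂:
  k=0: a=2, p=2, q=1
  k=1: a=3, p=7, q=3
  k=2: a=1, p=9, q=4
  k=3: a=2, p=25, q=11
  k=4: a=2, p=59, q=26
  k=5: a=3, p=202, q=89
  k=6: a=5, p=1069, q=471

1069/471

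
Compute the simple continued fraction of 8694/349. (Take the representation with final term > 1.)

[24; 1, 10, 3, 1, 7]

8694 = 24×349 + 318
349 = 1×318 + 31
318 = 10×31 + 8
31 = 3×8 + 7
8 = 1×7 + 1
7 = 7×1 + 0  (stop)
So 8694/349 = [24; 1, 10, 3, 1, 7].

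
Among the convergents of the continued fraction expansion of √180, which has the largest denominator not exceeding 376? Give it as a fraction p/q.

4253/317

√180 = [13; 2, 2, 2, 26, …] (period length 4).
Convergents:
  p_0/q_0 = 13/1
  p_1/q_1 = 27/2
  p_2/q_2 = 67/5
  p_3/q_3 = 161/12
  p_4/q_4 = 4253/317
  p_5/q_5 = 8667/646
q_4 = 317 ≤ 376 < 646 = q_5, so the answer is 4253/317.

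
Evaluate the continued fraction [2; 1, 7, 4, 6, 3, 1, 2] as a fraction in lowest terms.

Using pₖ = aₖpₖ₋₁ + pₖ₋₂ and qₖ = aₖqₖ₋₁ + qₖ₋₂:
  k=0: a=2, p=2, q=1
  k=1: a=1, p=3, q=1
  k=2: a=7, p=23, q=8
  k=3: a=4, p=95, q=33
  k=4: a=6, p=593, q=206
  k=5: a=3, p=1874, q=651
  k=6: a=1, p=2467, q=857
  k=7: a=2, p=6808, q=2365

6808/2365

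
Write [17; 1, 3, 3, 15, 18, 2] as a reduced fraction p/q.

131294/7389

Using pₖ = aₖpₖ₋₁ + pₖ₋₂ and qₖ = aₖqₖ₋₁ + qₖ₋₂:
  k=0: a=17, p=17, q=1
  k=1: a=1, p=18, q=1
  k=2: a=3, p=71, q=4
  k=3: a=3, p=231, q=13
  k=4: a=15, p=3536, q=199
  k=5: a=18, p=63879, q=3595
  k=6: a=2, p=131294, q=7389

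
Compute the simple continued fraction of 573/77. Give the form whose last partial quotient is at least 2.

573 = 7*77 + 34
77 = 2*34 + 9
34 = 3*9 + 7
9 = 1*7 + 2
7 = 3*2 + 1
2 = 2*1 + 0  (stop)
So 573/77 = [7; 2, 3, 1, 3, 2].

[7; 2, 3, 1, 3, 2]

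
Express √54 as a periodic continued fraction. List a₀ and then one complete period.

a₀ = ⌊√54⌋ = 7.
With m₀=0, d₀=1 and mₖ₊₁ = dₖaₖ − mₖ, dₖ₊₁ = (n − mₖ₊₁²)/dₖ, aₖ₊₁ = ⌊(a₀+mₖ₊₁)/dₖ₊₁⌋:
  k=1: m=7, d=5, a=2
  k=2: m=3, d=9, a=1
  k=3: m=6, d=2, a=6
  k=4: m=6, d=9, a=1
  k=5: m=3, d=5, a=2
  k=6: m=7, d=1, a=14
d=1 and a=2a₀=14 at k=6, so the next step gives (m, d) = (7, 5) again — its k=1 value — and the period has length 6.

[7; 2, 1, 6, 1, 2, 14]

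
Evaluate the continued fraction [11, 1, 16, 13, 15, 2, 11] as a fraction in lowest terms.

Fold from the inside: start with 11/1.
  2 + 1/11 = 23/11
  15 + 11/23 = 356/23
  13 + 23/356 = 4651/356
  16 + 356/4651 = 74772/4651
  1 + 4651/74772 = 79423/74772
  11 + 74772/79423 = 948425/79423

948425/79423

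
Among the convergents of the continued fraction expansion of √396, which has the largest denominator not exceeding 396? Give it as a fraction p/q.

7741/389

√396 = [19; 1, 8, 1, 38, …] (period length 4).
Convergents:
  p_0/q_0 = 19/1
  p_1/q_1 = 20/1
  p_2/q_2 = 179/9
  p_3/q_3 = 199/10
  p_4/q_4 = 7741/389
  p_5/q_5 = 7940/399
q_4 = 389 ≤ 396 < 399 = q_5, so the answer is 7741/389.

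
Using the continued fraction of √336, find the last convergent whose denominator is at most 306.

1998/109

√336 = [18; 3, 36, …] (period length 2).
Convergents:
  p_0/q_0 = 18/1
  p_1/q_1 = 55/3
  p_2/q_2 = 1998/109
  p_3/q_3 = 6049/330
q_2 = 109 ≤ 306 < 330 = q_3, so the answer is 1998/109.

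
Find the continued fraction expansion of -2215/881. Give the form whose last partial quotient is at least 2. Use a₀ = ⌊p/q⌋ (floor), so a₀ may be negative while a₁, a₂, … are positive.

-2215 = -3·881 + 428
881 = 2·428 + 25
428 = 17·25 + 3
25 = 8·3 + 1
3 = 3·1 + 0  (stop)
So -2215/881 = [-3; 2, 17, 8, 3].

[-3; 2, 17, 8, 3]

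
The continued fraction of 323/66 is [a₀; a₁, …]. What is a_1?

323 = 4·66 + 59   →  a_0 = 4
66 = 1·59 + 7   →  a_1 = 1

1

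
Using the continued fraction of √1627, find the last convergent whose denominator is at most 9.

121/3

√1627 = [40; 2, 1, 39, 1, 2, 80, …] (period length 6).
Convergents:
  p_0/q_0 = 40/1
  p_1/q_1 = 81/2
  p_2/q_2 = 121/3
  p_3/q_3 = 4800/119
q_2 = 3 ≤ 9 < 119 = q_3, so the answer is 121/3.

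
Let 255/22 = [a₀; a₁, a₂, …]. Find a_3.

255 = 11·22 + 13   →  a_0 = 11
22 = 1·13 + 9   →  a_1 = 1
13 = 1·9 + 4   →  a_2 = 1
9 = 2·4 + 1   →  a_3 = 2

2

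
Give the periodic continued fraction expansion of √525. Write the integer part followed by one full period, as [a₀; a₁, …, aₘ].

[22; 1, 10, 2, 10, 1, 44]

a₀ = ⌊√525⌋ = 22.
With m₀=0, d₀=1 and mₖ₊₁ = dₖaₖ − mₖ, dₖ₊₁ = (n − mₖ₊₁²)/dₖ, aₖ₊₁ = ⌊(a₀+mₖ₊₁)/dₖ₊₁⌋:
  k=1: m=22, d=41, a=1
  k=2: m=19, d=4, a=10
  k=3: m=21, d=21, a=2
  k=4: m=21, d=4, a=10
  k=5: m=19, d=41, a=1
  k=6: m=22, d=1, a=44
d=1 and a=2a₀=44 at k=6, so the next step gives (m, d) = (22, 41) again — its k=1 value — and the period has length 6.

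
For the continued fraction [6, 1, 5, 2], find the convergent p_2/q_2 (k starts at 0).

41/6

Using pₖ = aₖpₖ₋₁ + pₖ₋₂, qₖ = aₖqₖ₋₁ + qₖ₋₂ (with p₋₁=1, p₋₂=0, q₋₁=0, q₋₂=1):
  k=0: a=6, p=6, q=1
  k=1: a=1, p=7, q=1
  k=2: a=5, p=41, q=6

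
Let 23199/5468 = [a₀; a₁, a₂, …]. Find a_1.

23199 = 4·5468 + 1327   →  a_0 = 4
5468 = 4·1327 + 160   →  a_1 = 4

4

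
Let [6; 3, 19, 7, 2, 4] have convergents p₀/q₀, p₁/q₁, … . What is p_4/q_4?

Using pₖ = aₖpₖ₋₁ + pₖ₋₂, qₖ = aₖqₖ₋₁ + qₖ₋₂ (with p₋₁=1, p₋₂=0, q₋₁=0, q₋₂=1):
  k=0: a=6, p=6, q=1
  k=1: a=3, p=19, q=3
  k=2: a=19, p=367, q=58
  k=3: a=7, p=2588, q=409
  k=4: a=2, p=5543, q=876

5543/876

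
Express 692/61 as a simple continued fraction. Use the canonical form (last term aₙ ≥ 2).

692 = 11·61 + 21
61 = 2·21 + 19
21 = 1·19 + 2
19 = 9·2 + 1
2 = 2·1 + 0  (stop)
So 692/61 = [11; 2, 1, 9, 2].

[11; 2, 1, 9, 2]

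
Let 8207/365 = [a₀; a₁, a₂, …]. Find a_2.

8207 = 22·365 + 177   →  a_0 = 22
365 = 2·177 + 11   →  a_1 = 2
177 = 16·11 + 1   →  a_2 = 16

16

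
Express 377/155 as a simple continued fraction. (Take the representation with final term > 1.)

377 = 2·155 + 67
155 = 2·67 + 21
67 = 3·21 + 4
21 = 5·4 + 1
4 = 4·1 + 0  (stop)
So 377/155 = [2; 2, 3, 5, 4].

[2; 2, 3, 5, 4]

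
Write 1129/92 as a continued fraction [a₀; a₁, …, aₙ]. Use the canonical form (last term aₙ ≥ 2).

[12; 3, 1, 2, 8]

1129 = 12×92 + 25
92 = 3×25 + 17
25 = 1×17 + 8
17 = 2×8 + 1
8 = 8×1 + 0  (stop)
So 1129/92 = [12; 3, 1, 2, 8].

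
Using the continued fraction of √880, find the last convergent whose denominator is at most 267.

√880 = [29; 1, 1, 1, 58, …] (period length 4).
Convergents:
  p_0/q_0 = 29/1
  p_1/q_1 = 30/1
  p_2/q_2 = 59/2
  p_3/q_3 = 89/3
  p_4/q_4 = 5221/176
  p_5/q_5 = 5310/179
  p_6/q_6 = 10531/355
q_5 = 179 ≤ 267 < 355 = q_6, so the answer is 5310/179.

5310/179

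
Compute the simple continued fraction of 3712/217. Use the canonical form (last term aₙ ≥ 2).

[17; 9, 2, 3, 3]

3712 = 17*217 + 23
217 = 9*23 + 10
23 = 2*10 + 3
10 = 3*3 + 1
3 = 3*1 + 0  (stop)
So 3712/217 = [17; 9, 2, 3, 3].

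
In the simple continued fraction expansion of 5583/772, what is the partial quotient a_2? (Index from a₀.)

3

5583 = 7·772 + 179   →  a_0 = 7
772 = 4·179 + 56   →  a_1 = 4
179 = 3·56 + 11   →  a_2 = 3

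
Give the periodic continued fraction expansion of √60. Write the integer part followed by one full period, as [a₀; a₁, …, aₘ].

a₀ = ⌊√60⌋ = 7.

[7; 1, 2, 1, 14]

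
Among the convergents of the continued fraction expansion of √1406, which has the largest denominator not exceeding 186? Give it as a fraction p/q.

5587/149

√1406 = [37; 2, 74, …] (period length 2).
Convergents:
  p_0/q_0 = 37/1
  p_1/q_1 = 75/2
  p_2/q_2 = 5587/149
  p_3/q_3 = 11249/300
q_2 = 149 ≤ 186 < 300 = q_3, so the answer is 5587/149.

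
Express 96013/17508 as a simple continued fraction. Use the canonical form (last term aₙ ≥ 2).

96013 = 5×17508 + 8473
17508 = 2×8473 + 562
8473 = 15×562 + 43
562 = 13×43 + 3
43 = 14×3 + 1
3 = 3×1 + 0  (stop)
So 96013/17508 = [5; 2, 15, 13, 14, 3].

[5; 2, 15, 13, 14, 3]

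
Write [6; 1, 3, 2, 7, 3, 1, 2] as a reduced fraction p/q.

Fold from the inside: start with 2/1.
  1 + 1/2 = 3/2
  3 + 2/3 = 11/3
  7 + 3/11 = 80/11
  2 + 11/80 = 171/80
  3 + 80/171 = 593/171
  1 + 171/593 = 764/593
  6 + 593/764 = 5177/764

5177/764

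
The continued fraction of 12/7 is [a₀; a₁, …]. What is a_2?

2

12 = 1·7 + 5   →  a_0 = 1
7 = 1·5 + 2   →  a_1 = 1
5 = 2·2 + 1   →  a_2 = 2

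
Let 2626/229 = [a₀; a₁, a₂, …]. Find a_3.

2626 = 11·229 + 107   →  a_0 = 11
229 = 2·107 + 15   →  a_1 = 2
107 = 7·15 + 2   →  a_2 = 7
15 = 7·2 + 1   →  a_3 = 7

7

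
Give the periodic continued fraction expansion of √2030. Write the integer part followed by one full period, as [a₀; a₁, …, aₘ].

[45; 18, 90]

a₀ = ⌊√2030⌋ = 45.
With m₀=0, d₀=1 and mₖ₊₁ = dₖaₖ − mₖ, dₖ₊₁ = (n − mₖ₊₁²)/dₖ, aₖ₊₁ = ⌊(a₀+mₖ₊₁)/dₖ₊₁⌋:
  k=1: m=45, d=5, a=18
  k=2: m=45, d=1, a=90
d=1 and a=2a₀=90 at k=2, so the next step gives (m, d) = (45, 5) again — its k=1 value — and the period has length 2.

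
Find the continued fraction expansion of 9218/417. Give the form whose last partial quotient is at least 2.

9218 = 22·417 + 44
417 = 9·44 + 21
44 = 2·21 + 2
21 = 10·2 + 1
2 = 2·1 + 0  (stop)
So 9218/417 = [22; 9, 2, 10, 2].

[22; 9, 2, 10, 2]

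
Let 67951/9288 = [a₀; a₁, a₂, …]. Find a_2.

67951 = 7·9288 + 2935   →  a_0 = 7
9288 = 3·2935 + 483   →  a_1 = 3
2935 = 6·483 + 37   →  a_2 = 6

6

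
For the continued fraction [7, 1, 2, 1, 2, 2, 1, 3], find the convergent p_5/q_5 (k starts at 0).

201/26

Using pₖ = aₖpₖ₋₁ + pₖ₋₂, qₖ = aₖqₖ₋₁ + qₖ₋₂ (with p₋₁=1, p₋₂=0, q₋₁=0, q₋₂=1):
  k=0: a=7, p=7, q=1
  k=1: a=1, p=8, q=1
  k=2: a=2, p=23, q=3
  k=3: a=1, p=31, q=4
  k=4: a=2, p=85, q=11
  k=5: a=2, p=201, q=26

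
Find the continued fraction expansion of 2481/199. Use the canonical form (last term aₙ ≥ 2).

[12; 2, 7, 6, 2]

2481 = 12*199 + 93
199 = 2*93 + 13
93 = 7*13 + 2
13 = 6*2 + 1
2 = 2*1 + 0  (stop)
So 2481/199 = [12; 2, 7, 6, 2].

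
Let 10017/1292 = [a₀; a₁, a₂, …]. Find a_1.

1

10017 = 7·1292 + 973   →  a_0 = 7
1292 = 1·973 + 319   →  a_1 = 1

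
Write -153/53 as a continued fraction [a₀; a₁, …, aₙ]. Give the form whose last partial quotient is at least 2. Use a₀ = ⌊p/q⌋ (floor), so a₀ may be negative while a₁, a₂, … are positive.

-153 = -3·53 + 6
53 = 8·6 + 5
6 = 1·5 + 1
5 = 5·1 + 0  (stop)
So -153/53 = [-3; 8, 1, 5].

[-3; 8, 1, 5]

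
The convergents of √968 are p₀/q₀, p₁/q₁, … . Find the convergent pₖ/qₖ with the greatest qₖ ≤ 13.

280/9

√968 = [31; 8, 1, 6, 1, 8, 62, …] (period length 6).
Convergents:
  p_0/q_0 = 31/1
  p_1/q_1 = 249/8
  p_2/q_2 = 280/9
  p_3/q_3 = 1929/62
q_2 = 9 ≤ 13 < 62 = q_3, so the answer is 280/9.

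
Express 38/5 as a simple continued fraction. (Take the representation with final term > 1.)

[7; 1, 1, 2]

38 = 7×5 + 3
5 = 1×3 + 2
3 = 1×2 + 1
2 = 2×1 + 0  (stop)
So 38/5 = [7; 1, 1, 2].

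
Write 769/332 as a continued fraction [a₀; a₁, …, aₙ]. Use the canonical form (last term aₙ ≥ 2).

769 = 2·332 + 105
332 = 3·105 + 17
105 = 6·17 + 3
17 = 5·3 + 2
3 = 1·2 + 1
2 = 2·1 + 0  (stop)
So 769/332 = [2; 3, 6, 5, 1, 2].

[2; 3, 6, 5, 1, 2]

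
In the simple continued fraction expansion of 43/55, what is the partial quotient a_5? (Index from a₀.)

2

43 = 0·55 + 43   →  a_0 = 0
55 = 1·43 + 12   →  a_1 = 1
43 = 3·12 + 7   →  a_2 = 3
12 = 1·7 + 5   →  a_3 = 1
7 = 1·5 + 2   →  a_4 = 1
5 = 2·2 + 1   →  a_5 = 2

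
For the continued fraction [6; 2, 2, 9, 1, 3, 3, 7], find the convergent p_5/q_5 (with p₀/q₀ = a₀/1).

Using pₖ = aₖpₖ₋₁ + pₖ₋₂, qₖ = aₖqₖ₋₁ + qₖ₋₂ (with p₋₁=1, p₋₂=0, q₋₁=0, q₋₂=1):
  k=0: a=6, p=6, q=1
  k=1: a=2, p=13, q=2
  k=2: a=2, p=32, q=5
  k=3: a=9, p=301, q=47
  k=4: a=1, p=333, q=52
  k=5: a=3, p=1300, q=203

1300/203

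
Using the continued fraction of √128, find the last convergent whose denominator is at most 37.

181/16

√128 = [11; 3, 5, 3, 22, …] (period length 4).
Convergents:
  p_0/q_0 = 11/1
  p_1/q_1 = 34/3
  p_2/q_2 = 181/16
  p_3/q_3 = 577/51
q_2 = 16 ≤ 37 < 51 = q_3, so the answer is 181/16.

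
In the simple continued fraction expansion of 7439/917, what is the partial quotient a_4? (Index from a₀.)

3

7439 = 8·917 + 103   →  a_0 = 8
917 = 8·103 + 93   →  a_1 = 8
103 = 1·93 + 10   →  a_2 = 1
93 = 9·10 + 3   →  a_3 = 9
10 = 3·3 + 1   →  a_4 = 3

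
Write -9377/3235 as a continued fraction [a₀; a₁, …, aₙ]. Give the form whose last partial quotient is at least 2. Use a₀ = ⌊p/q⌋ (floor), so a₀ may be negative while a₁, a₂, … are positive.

[-3; 9, 1, 6, 3, 2, 6]

-9377 = -3*3235 + 328
3235 = 9*328 + 283
328 = 1*283 + 45
283 = 6*45 + 13
45 = 3*13 + 6
13 = 2*6 + 1
6 = 6*1 + 0  (stop)
So -9377/3235 = [-3; 9, 1, 6, 3, 2, 6].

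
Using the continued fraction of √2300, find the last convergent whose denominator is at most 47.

√2300 = [47; 1, 22, 1, 94, …] (period length 4).
Convergents:
  p_0/q_0 = 47/1
  p_1/q_1 = 48/1
  p_2/q_2 = 1103/23
  p_3/q_3 = 1151/24
  p_4/q_4 = 109297/2279
q_3 = 24 ≤ 47 < 2279 = q_4, so the answer is 1151/24.

1151/24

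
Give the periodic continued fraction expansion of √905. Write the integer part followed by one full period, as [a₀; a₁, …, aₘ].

[30; 12, 60]

a₀ = ⌊√905⌋ = 30.
With m₀=0, d₀=1 and mₖ₊₁ = dₖaₖ − mₖ, dₖ₊₁ = (n − mₖ₊₁²)/dₖ, aₖ₊₁ = ⌊(a₀+mₖ₊₁)/dₖ₊₁⌋:
  k=1: m=30, d=5, a=12
  k=2: m=30, d=1, a=60
d=1 and a=2a₀=60 at k=2, so the next step gives (m, d) = (30, 5) again — its k=1 value — and the period has length 2.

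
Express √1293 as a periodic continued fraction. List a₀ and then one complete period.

a₀ = ⌊√1293⌋ = 35.
With m₀=0, d₀=1 and mₖ₊₁ = dₖaₖ − mₖ, dₖ₊₁ = (n − mₖ₊₁²)/dₖ, aₖ₊₁ = ⌊(a₀+mₖ₊₁)/dₖ₊₁⌋:
  k=1: m=35, d=68, a=1
  k=2: m=33, d=3, a=22
  k=3: m=33, d=68, a=1
  k=4: m=35, d=1, a=70
d=1 and a=2a₀=70 at k=4, so the next step gives (m, d) = (35, 68) again — its k=1 value — and the period has length 4.

[35; 1, 22, 1, 70]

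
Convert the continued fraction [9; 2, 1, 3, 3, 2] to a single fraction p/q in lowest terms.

777/83

Using pₖ = aₖpₖ₋₁ + pₖ₋₂ and qₖ = aₖqₖ₋₁ + qₖ₋₂:
  k=0: a=9, p=9, q=1
  k=1: a=2, p=19, q=2
  k=2: a=1, p=28, q=3
  k=3: a=3, p=103, q=11
  k=4: a=3, p=337, q=36
  k=5: a=2, p=777, q=83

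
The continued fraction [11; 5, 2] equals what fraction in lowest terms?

Fold from the inside: start with 2/1.
  5 + 1/2 = 11/2
  11 + 2/11 = 123/11

123/11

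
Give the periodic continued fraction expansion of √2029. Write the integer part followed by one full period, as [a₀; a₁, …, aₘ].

[45; 22, 1, 1, 22, 90]

a₀ = ⌊√2029⌋ = 45.
With m₀=0, d₀=1 and mₖ₊₁ = dₖaₖ − mₖ, dₖ₊₁ = (n − mₖ₊₁²)/dₖ, aₖ₊₁ = ⌊(a₀+mₖ₊₁)/dₖ₊₁⌋:
  k=1: m=45, d=4, a=22
  k=2: m=43, d=45, a=1
  k=3: m=2, d=45, a=1
  k=4: m=43, d=4, a=22
  k=5: m=45, d=1, a=90
d=1 and a=2a₀=90 at k=5, so the next step gives (m, d) = (45, 4) again — its k=1 value — and the period has length 5.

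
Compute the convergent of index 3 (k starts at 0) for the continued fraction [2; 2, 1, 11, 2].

82/35

Using pₖ = aₖpₖ₋₁ + pₖ₋₂, qₖ = aₖqₖ₋₁ + qₖ₋₂ (with p₋₁=1, p₋₂=0, q₋₁=0, q₋₂=1):
  k=0: a=2, p=2, q=1
  k=1: a=2, p=5, q=2
  k=2: a=1, p=7, q=3
  k=3: a=11, p=82, q=35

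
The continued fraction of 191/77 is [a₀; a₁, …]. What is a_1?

191 = 2·77 + 37   →  a_0 = 2
77 = 2·37 + 3   →  a_1 = 2

2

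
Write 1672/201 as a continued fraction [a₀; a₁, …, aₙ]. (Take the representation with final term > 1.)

[8; 3, 7, 9]

1672 = 8*201 + 64
201 = 3*64 + 9
64 = 7*9 + 1
9 = 9*1 + 0  (stop)
So 1672/201 = [8; 3, 7, 9].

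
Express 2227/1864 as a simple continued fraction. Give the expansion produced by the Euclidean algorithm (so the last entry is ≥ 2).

[1; 5, 7, 2, 2, 4, 2]

2227 = 1*1864 + 363
1864 = 5*363 + 49
363 = 7*49 + 20
49 = 2*20 + 9
20 = 2*9 + 2
9 = 4*2 + 1
2 = 2*1 + 0  (stop)
So 2227/1864 = [1; 5, 7, 2, 2, 4, 2].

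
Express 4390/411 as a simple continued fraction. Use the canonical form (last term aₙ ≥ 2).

[10; 1, 2, 7, 3, 1, 1, 2]

4390 = 10*411 + 280
411 = 1*280 + 131
280 = 2*131 + 18
131 = 7*18 + 5
18 = 3*5 + 3
5 = 1*3 + 2
3 = 1*2 + 1
2 = 2*1 + 0  (stop)
So 4390/411 = [10; 1, 2, 7, 3, 1, 1, 2].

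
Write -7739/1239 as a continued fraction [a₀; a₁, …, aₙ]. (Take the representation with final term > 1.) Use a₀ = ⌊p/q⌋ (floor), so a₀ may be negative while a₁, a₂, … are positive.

[-7; 1, 3, 16, 19]

-7739 = -7*1239 + 934
1239 = 1*934 + 305
934 = 3*305 + 19
305 = 16*19 + 1
19 = 19*1 + 0  (stop)
So -7739/1239 = [-7; 1, 3, 16, 19].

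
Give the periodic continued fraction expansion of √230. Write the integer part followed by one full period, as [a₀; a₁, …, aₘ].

[15; 6, 30]

a₀ = ⌊√230⌋ = 15.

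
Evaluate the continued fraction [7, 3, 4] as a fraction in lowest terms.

95/13

Fold from the inside: start with 4/1.
  3 + 1/4 = 13/4
  7 + 4/13 = 95/13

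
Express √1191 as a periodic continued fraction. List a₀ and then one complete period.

[34; 1, 1, 22, 1, 1, 68]

a₀ = ⌊√1191⌋ = 34.
With m₀=0, d₀=1 and mₖ₊₁ = dₖaₖ − mₖ, dₖ₊₁ = (n − mₖ₊₁²)/dₖ, aₖ₊₁ = ⌊(a₀+mₖ₊₁)/dₖ₊₁⌋:
  k=1: m=34, d=35, a=1
  k=2: m=1, d=34, a=1
  k=3: m=33, d=3, a=22
  k=4: m=33, d=34, a=1
  k=5: m=1, d=35, a=1
  k=6: m=34, d=1, a=68
d=1 and a=2a₀=68 at k=6, so the next step gives (m, d) = (34, 35) again — its k=1 value — and the period has length 6.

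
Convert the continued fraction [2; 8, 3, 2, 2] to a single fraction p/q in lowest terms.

Fold from the inside: start with 2/1.
  2 + 1/2 = 5/2
  3 + 2/5 = 17/5
  8 + 5/17 = 141/17
  2 + 17/141 = 299/141

299/141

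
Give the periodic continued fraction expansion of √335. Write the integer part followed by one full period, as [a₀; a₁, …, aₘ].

[18; 3, 3, 3, 36]

a₀ = ⌊√335⌋ = 18.
With m₀=0, d₀=1 and mₖ₊₁ = dₖaₖ − mₖ, dₖ₊₁ = (n − mₖ₊₁²)/dₖ, aₖ₊₁ = ⌊(a₀+mₖ₊₁)/dₖ₊₁⌋:
  k=1: m=18, d=11, a=3
  k=2: m=15, d=10, a=3
  k=3: m=15, d=11, a=3
  k=4: m=18, d=1, a=36
d=1 and a=2a₀=36 at k=4, so the next step gives (m, d) = (18, 11) again — its k=1 value — and the period has length 4.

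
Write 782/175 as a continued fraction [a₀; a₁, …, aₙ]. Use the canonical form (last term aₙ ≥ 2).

[4; 2, 7, 2, 5]

782 = 4×175 + 82
175 = 2×82 + 11
82 = 7×11 + 5
11 = 2×5 + 1
5 = 5×1 + 0  (stop)
So 782/175 = [4; 2, 7, 2, 5].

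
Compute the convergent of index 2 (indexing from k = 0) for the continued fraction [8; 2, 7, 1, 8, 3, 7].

Using pₖ = aₖpₖ₋₁ + pₖ₋₂, qₖ = aₖqₖ₋₁ + qₖ₋₂ (with p₋₁=1, p₋₂=0, q₋₁=0, q₋₂=1):
  k=0: a=8, p=8, q=1
  k=1: a=2, p=17, q=2
  k=2: a=7, p=127, q=15

127/15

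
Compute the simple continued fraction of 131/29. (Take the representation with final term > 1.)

[4; 1, 1, 14]

131 = 4×29 + 15
29 = 1×15 + 14
15 = 1×14 + 1
14 = 14×1 + 0  (stop)
So 131/29 = [4; 1, 1, 14].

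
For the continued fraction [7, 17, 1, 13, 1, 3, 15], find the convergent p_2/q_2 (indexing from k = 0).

Using pₖ = aₖpₖ₋₁ + pₖ₋₂, qₖ = aₖqₖ₋₁ + qₖ₋₂ (with p₋₁=1, p₋₂=0, q₋₁=0, q₋₂=1):
  k=0: a=7, p=7, q=1
  k=1: a=17, p=120, q=17
  k=2: a=1, p=127, q=18

127/18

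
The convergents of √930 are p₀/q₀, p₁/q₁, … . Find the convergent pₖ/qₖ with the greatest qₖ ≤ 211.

√930 = [30; 2, 60, …] (period length 2).
Convergents:
  p_0/q_0 = 30/1
  p_1/q_1 = 61/2
  p_2/q_2 = 3690/121
  p_3/q_3 = 7441/244
q_2 = 121 ≤ 211 < 244 = q_3, so the answer is 3690/121.

3690/121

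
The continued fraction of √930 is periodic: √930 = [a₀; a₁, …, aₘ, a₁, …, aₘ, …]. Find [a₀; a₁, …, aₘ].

[30; 2, 60]

a₀ = ⌊√930⌋ = 30.
With m₀=0, d₀=1 and mₖ₊₁ = dₖaₖ − mₖ, dₖ₊₁ = (n − mₖ₊₁²)/dₖ, aₖ₊₁ = ⌊(a₀+mₖ₊₁)/dₖ₊₁⌋:
  k=1: m=30, d=30, a=2
  k=2: m=30, d=1, a=60
d=1 and a=2a₀=60 at k=2, so the next step gives (m, d) = (30, 30) again — its k=1 value — and the period has length 2.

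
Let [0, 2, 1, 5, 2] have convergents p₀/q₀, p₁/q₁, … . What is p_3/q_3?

Using pₖ = aₖpₖ₋₁ + pₖ₋₂, qₖ = aₖqₖ₋₁ + qₖ₋₂ (with p₋₁=1, p₋₂=0, q₋₁=0, q₋₂=1):
  k=0: a=0, p=0, q=1
  k=1: a=2, p=1, q=2
  k=2: a=1, p=1, q=3
  k=3: a=5, p=6, q=17

6/17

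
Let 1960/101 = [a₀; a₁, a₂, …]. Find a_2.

2

1960 = 19·101 + 41   →  a_0 = 19
101 = 2·41 + 19   →  a_1 = 2
41 = 2·19 + 3   →  a_2 = 2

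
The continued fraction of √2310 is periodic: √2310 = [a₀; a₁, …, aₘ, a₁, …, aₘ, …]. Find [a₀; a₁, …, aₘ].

a₀ = ⌊√2310⌋ = 48.
With m₀=0, d₀=1 and mₖ₊₁ = dₖaₖ − mₖ, dₖ₊₁ = (n − mₖ₊₁²)/dₖ, aₖ₊₁ = ⌊(a₀+mₖ₊₁)/dₖ₊₁⌋:
  k=1: m=48, d=6, a=16
  k=2: m=48, d=1, a=96
d=1 and a=2a₀=96 at k=2, so the next step gives (m, d) = (48, 6) again — its k=1 value — and the period has length 2.

[48; 16, 96]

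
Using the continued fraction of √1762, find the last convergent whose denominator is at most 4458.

148050/3527

√1762 = [41; 1, 40, 1, 82, …] (period length 4).
Convergents:
  p_0/q_0 = 41/1
  p_1/q_1 = 42/1
  p_2/q_2 = 1721/41
  p_3/q_3 = 1763/42
  p_4/q_4 = 146287/3485
  p_5/q_5 = 148050/3527
  p_6/q_6 = 6068287/144565
q_5 = 3527 ≤ 4458 < 144565 = q_6, so the answer is 148050/3527.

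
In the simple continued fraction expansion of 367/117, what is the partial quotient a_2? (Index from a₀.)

367 = 3·117 + 16   →  a_0 = 3
117 = 7·16 + 5   →  a_1 = 7
16 = 3·5 + 1   →  a_2 = 3

3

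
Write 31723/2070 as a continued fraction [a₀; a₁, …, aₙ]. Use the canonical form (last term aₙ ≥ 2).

31723 = 15·2070 + 673
2070 = 3·673 + 51
673 = 13·51 + 10
51 = 5·10 + 1
10 = 10·1 + 0  (stop)
So 31723/2070 = [15; 3, 13, 5, 10].

[15; 3, 13, 5, 10]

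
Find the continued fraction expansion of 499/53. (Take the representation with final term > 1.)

[9; 2, 2, 2, 4]

499 = 9·53 + 22
53 = 2·22 + 9
22 = 2·9 + 4
9 = 2·4 + 1
4 = 4·1 + 0  (stop)
So 499/53 = [9; 2, 2, 2, 4].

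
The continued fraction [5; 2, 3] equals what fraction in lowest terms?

Fold from the inside: start with 3/1.
  2 + 1/3 = 7/3
  5 + 3/7 = 38/7

38/7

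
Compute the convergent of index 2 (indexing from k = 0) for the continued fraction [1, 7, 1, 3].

9/8

Using pₖ = aₖpₖ₋₁ + pₖ₋₂, qₖ = aₖqₖ₋₁ + qₖ₋₂ (with p₋₁=1, p₋₂=0, q₋₁=0, q₋₂=1):
  k=0: a=1, p=1, q=1
  k=1: a=7, p=8, q=7
  k=2: a=1, p=9, q=8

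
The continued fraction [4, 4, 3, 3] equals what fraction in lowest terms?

182/43

Using pₖ = aₖpₖ₋₁ + pₖ₋₂ and qₖ = aₖqₖ₋₁ + qₖ₋₂:
  k=0: a=4, p=4, q=1
  k=1: a=4, p=17, q=4
  k=2: a=3, p=55, q=13
  k=3: a=3, p=182, q=43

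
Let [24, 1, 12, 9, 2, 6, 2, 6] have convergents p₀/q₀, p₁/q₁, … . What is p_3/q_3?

2941/118

Using pₖ = aₖpₖ₋₁ + pₖ₋₂, qₖ = aₖqₖ₋₁ + qₖ₋₂ (with p₋₁=1, p₋₂=0, q₋₁=0, q₋₂=1):
  k=0: a=24, p=24, q=1
  k=1: a=1, p=25, q=1
  k=2: a=12, p=324, q=13
  k=3: a=9, p=2941, q=118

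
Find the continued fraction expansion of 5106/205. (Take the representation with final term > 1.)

5106 = 24×205 + 186
205 = 1×186 + 19
186 = 9×19 + 15
19 = 1×15 + 4
15 = 3×4 + 3
4 = 1×3 + 1
3 = 3×1 + 0  (stop)
So 5106/205 = [24; 1, 9, 1, 3, 1, 3].

[24; 1, 9, 1, 3, 1, 3]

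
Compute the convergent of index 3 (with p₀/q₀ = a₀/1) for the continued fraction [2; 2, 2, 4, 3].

53/22

Using pₖ = aₖpₖ₋₁ + pₖ₋₂, qₖ = aₖqₖ₋₁ + qₖ₋₂ (with p₋₁=1, p₋₂=0, q₋₁=0, q₋₂=1):
  k=0: a=2, p=2, q=1
  k=1: a=2, p=5, q=2
  k=2: a=2, p=12, q=5
  k=3: a=4, p=53, q=22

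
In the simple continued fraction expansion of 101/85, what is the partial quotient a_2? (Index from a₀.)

3

101 = 1·85 + 16   →  a_0 = 1
85 = 5·16 + 5   →  a_1 = 5
16 = 3·5 + 1   →  a_2 = 3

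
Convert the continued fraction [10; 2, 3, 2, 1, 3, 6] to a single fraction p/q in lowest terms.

Fold from the inside: start with 6/1.
  3 + 1/6 = 19/6
  1 + 6/19 = 25/19
  2 + 19/25 = 69/25
  3 + 25/69 = 232/69
  2 + 69/232 = 533/232
  10 + 232/533 = 5562/533

5562/533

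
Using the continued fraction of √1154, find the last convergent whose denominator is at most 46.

1155/34

√1154 = [33; 1, 32, 1, 66, …] (period length 4).
Convergents:
  p_0/q_0 = 33/1
  p_1/q_1 = 34/1
  p_2/q_2 = 1121/33
  p_3/q_3 = 1155/34
  p_4/q_4 = 77351/2277
q_3 = 34 ≤ 46 < 2277 = q_4, so the answer is 1155/34.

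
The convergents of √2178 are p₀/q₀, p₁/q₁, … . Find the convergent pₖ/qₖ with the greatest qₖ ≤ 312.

√2178 = [46; 1, 2, 46, 2, 1, 92, …] (period length 6).
Convergents:
  p_0/q_0 = 46/1
  p_1/q_1 = 47/1
  p_2/q_2 = 140/3
  p_3/q_3 = 6487/139
  p_4/q_4 = 13114/281
  p_5/q_5 = 19601/420
q_4 = 281 ≤ 312 < 420 = q_5, so the answer is 13114/281.

13114/281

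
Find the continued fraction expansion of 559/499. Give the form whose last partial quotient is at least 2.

559 = 1×499 + 60
499 = 8×60 + 19
60 = 3×19 + 3
19 = 6×3 + 1
3 = 3×1 + 0  (stop)
So 559/499 = [1; 8, 3, 6, 3].

[1; 8, 3, 6, 3]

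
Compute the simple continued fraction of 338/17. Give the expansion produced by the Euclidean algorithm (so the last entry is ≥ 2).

[19; 1, 7, 2]

338 = 19*17 + 15
17 = 1*15 + 2
15 = 7*2 + 1
2 = 2*1 + 0  (stop)
So 338/17 = [19; 1, 7, 2].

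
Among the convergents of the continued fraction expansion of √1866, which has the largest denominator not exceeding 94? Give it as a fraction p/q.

3067/71

√1866 = [43; 5, 14, 5, 86, …] (period length 4).
Convergents:
  p_0/q_0 = 43/1
  p_1/q_1 = 216/5
  p_2/q_2 = 3067/71
  p_3/q_3 = 15551/360
q_2 = 71 ≤ 94 < 360 = q_3, so the answer is 3067/71.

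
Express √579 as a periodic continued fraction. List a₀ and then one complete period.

[24; 16, 48]

a₀ = ⌊√579⌋ = 24.
With m₀=0, d₀=1 and mₖ₊₁ = dₖaₖ − mₖ, dₖ₊₁ = (n − mₖ₊₁²)/dₖ, aₖ₊₁ = ⌊(a₀+mₖ₊₁)/dₖ₊₁⌋:
  k=1: m=24, d=3, a=16
  k=2: m=24, d=1, a=48
d=1 and a=2a₀=48 at k=2, so the next step gives (m, d) = (24, 3) again — its k=1 value — and the period has length 2.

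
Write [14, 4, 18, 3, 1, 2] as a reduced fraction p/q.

Using pₖ = aₖpₖ₋₁ + pₖ₋₂ and qₖ = aₖqₖ₋₁ + qₖ₋₂:
  k=0: a=14, p=14, q=1
  k=1: a=4, p=57, q=4
  k=2: a=18, p=1040, q=73
  k=3: a=3, p=3177, q=223
  k=4: a=1, p=4217, q=296
  k=5: a=2, p=11611, q=815

11611/815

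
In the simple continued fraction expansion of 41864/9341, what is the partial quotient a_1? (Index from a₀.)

2

41864 = 4·9341 + 4500   →  a_0 = 4
9341 = 2·4500 + 341   →  a_1 = 2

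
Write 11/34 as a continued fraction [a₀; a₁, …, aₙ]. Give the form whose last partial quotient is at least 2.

[0; 3, 11]

11 = 0*34 + 11
34 = 3*11 + 1
11 = 11*1 + 0  (stop)
So 11/34 = [0; 3, 11].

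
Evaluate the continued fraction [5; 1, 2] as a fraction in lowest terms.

17/3

Using pₖ = aₖpₖ₋₁ + pₖ₋₂ and qₖ = aₖqₖ₋₁ + qₖ₋₂:
  k=0: a=5, p=5, q=1
  k=1: a=1, p=6, q=1
  k=2: a=2, p=17, q=3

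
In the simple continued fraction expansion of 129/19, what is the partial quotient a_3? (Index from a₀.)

1

129 = 6·19 + 15   →  a_0 = 6
19 = 1·15 + 4   →  a_1 = 1
15 = 3·4 + 3   →  a_2 = 3
4 = 1·3 + 1   →  a_3 = 1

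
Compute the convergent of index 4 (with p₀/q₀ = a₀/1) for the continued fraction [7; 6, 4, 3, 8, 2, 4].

Using pₖ = aₖpₖ₋₁ + pₖ₋₂, qₖ = aₖqₖ₋₁ + qₖ₋₂ (with p₋₁=1, p₋₂=0, q₋₁=0, q₋₂=1):
  k=0: a=7, p=7, q=1
  k=1: a=6, p=43, q=6
  k=2: a=4, p=179, q=25
  k=3: a=3, p=580, q=81
  k=4: a=8, p=4819, q=673

4819/673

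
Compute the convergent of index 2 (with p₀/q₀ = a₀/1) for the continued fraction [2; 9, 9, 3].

Using pₖ = aₖpₖ₋₁ + pₖ₋₂, qₖ = aₖqₖ₋₁ + qₖ₋₂ (with p₋₁=1, p₋₂=0, q₋₁=0, q₋₂=1):
  k=0: a=2, p=2, q=1
  k=1: a=9, p=19, q=9
  k=2: a=9, p=173, q=82

173/82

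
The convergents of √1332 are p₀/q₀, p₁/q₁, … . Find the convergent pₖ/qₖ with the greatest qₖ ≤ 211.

5292/145

√1332 = [36; 2, 72, …] (period length 2).
Convergents:
  p_0/q_0 = 36/1
  p_1/q_1 = 73/2
  p_2/q_2 = 5292/145
  p_3/q_3 = 10657/292
q_2 = 145 ≤ 211 < 292 = q_3, so the answer is 5292/145.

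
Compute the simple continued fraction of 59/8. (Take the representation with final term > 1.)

[7; 2, 1, 2]

59 = 7*8 + 3
8 = 2*3 + 2
3 = 1*2 + 1
2 = 2*1 + 0  (stop)
So 59/8 = [7; 2, 1, 2].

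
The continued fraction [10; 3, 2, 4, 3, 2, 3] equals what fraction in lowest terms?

Using pₖ = aₖpₖ₋₁ + pₖ₋₂ and qₖ = aₖqₖ₋₁ + qₖ₋₂:
  k=0: a=10, p=10, q=1
  k=1: a=3, p=31, q=3
  k=2: a=2, p=72, q=7
  k=3: a=4, p=319, q=31
  k=4: a=3, p=1029, q=100
  k=5: a=2, p=2377, q=231
  k=6: a=3, p=8160, q=793

8160/793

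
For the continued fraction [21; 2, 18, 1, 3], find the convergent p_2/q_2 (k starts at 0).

Using pₖ = aₖpₖ₋₁ + pₖ₋₂, qₖ = aₖqₖ₋₁ + qₖ₋₂ (with p₋₁=1, p₋₂=0, q₋₁=0, q₋₂=1):
  k=0: a=21, p=21, q=1
  k=1: a=2, p=43, q=2
  k=2: a=18, p=795, q=37

795/37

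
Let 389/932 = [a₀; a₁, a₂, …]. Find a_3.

1

389 = 0·932 + 389   →  a_0 = 0
932 = 2·389 + 154   →  a_1 = 2
389 = 2·154 + 81   →  a_2 = 2
154 = 1·81 + 73   →  a_3 = 1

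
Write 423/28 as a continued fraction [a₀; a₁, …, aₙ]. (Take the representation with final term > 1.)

[15; 9, 3]

423 = 15×28 + 3
28 = 9×3 + 1
3 = 3×1 + 0  (stop)
So 423/28 = [15; 9, 3].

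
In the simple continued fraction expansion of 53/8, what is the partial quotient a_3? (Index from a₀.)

53 = 6·8 + 5   →  a_0 = 6
8 = 1·5 + 3   →  a_1 = 1
5 = 1·3 + 2   →  a_2 = 1
3 = 1·2 + 1   →  a_3 = 1

1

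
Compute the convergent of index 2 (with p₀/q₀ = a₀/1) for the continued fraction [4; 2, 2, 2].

22/5

Using pₖ = aₖpₖ₋₁ + pₖ₋₂, qₖ = aₖqₖ₋₁ + qₖ₋₂ (with p₋₁=1, p₋₂=0, q₋₁=0, q₋₂=1):
  k=0: a=4, p=4, q=1
  k=1: a=2, p=9, q=2
  k=2: a=2, p=22, q=5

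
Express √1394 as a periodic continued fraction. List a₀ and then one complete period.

[37; 2, 1, 36, 1, 2, 74]

a₀ = ⌊√1394⌋ = 37.
With m₀=0, d₀=1 and mₖ₊₁ = dₖaₖ − mₖ, dₖ₊₁ = (n − mₖ₊₁²)/dₖ, aₖ₊₁ = ⌊(a₀+mₖ₊₁)/dₖ₊₁⌋:
  k=1: m=37, d=25, a=2
  k=2: m=13, d=49, a=1
  k=3: m=36, d=2, a=36
  k=4: m=36, d=49, a=1
  k=5: m=13, d=25, a=2
  k=6: m=37, d=1, a=74
d=1 and a=2a₀=74 at k=6, so the next step gives (m, d) = (37, 25) again — its k=1 value — and the period has length 6.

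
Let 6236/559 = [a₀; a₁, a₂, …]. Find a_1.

6

6236 = 11·559 + 87   →  a_0 = 11
559 = 6·87 + 37   →  a_1 = 6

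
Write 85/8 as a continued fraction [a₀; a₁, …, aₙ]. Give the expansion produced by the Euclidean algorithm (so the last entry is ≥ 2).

[10; 1, 1, 1, 2]

85 = 10·8 + 5
8 = 1·5 + 3
5 = 1·3 + 2
3 = 1·2 + 1
2 = 2·1 + 0  (stop)
So 85/8 = [10; 1, 1, 1, 2].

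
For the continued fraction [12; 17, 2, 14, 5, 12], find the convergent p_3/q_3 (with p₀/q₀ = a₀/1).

6113/507

Using pₖ = aₖpₖ₋₁ + pₖ₋₂, qₖ = aₖqₖ₋₁ + qₖ₋₂ (with p₋₁=1, p₋₂=0, q₋₁=0, q₋₂=1):
  k=0: a=12, p=12, q=1
  k=1: a=17, p=205, q=17
  k=2: a=2, p=422, q=35
  k=3: a=14, p=6113, q=507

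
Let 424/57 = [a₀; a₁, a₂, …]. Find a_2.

424 = 7·57 + 25   →  a_0 = 7
57 = 2·25 + 7   →  a_1 = 2
25 = 3·7 + 4   →  a_2 = 3

3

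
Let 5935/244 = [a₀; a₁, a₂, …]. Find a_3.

3

5935 = 24·244 + 79   →  a_0 = 24
244 = 3·79 + 7   →  a_1 = 3
79 = 11·7 + 2   →  a_2 = 11
7 = 3·2 + 1   →  a_3 = 3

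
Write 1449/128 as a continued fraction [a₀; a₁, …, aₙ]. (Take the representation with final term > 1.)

1449 = 11·128 + 41
128 = 3·41 + 5
41 = 8·5 + 1
5 = 5·1 + 0  (stop)
So 1449/128 = [11; 3, 8, 5].

[11; 3, 8, 5]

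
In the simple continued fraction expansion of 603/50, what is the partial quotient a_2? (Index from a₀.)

603 = 12·50 + 3   →  a_0 = 12
50 = 16·3 + 2   →  a_1 = 16
3 = 1·2 + 1   →  a_2 = 1

1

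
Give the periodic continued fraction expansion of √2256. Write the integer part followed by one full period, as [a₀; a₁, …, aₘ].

a₀ = ⌊√2256⌋ = 47.
With m₀=0, d₀=1 and mₖ₊₁ = dₖaₖ − mₖ, dₖ₊₁ = (n − mₖ₊₁²)/dₖ, aₖ₊₁ = ⌊(a₀+mₖ₊₁)/dₖ₊₁⌋:
  k=1: m=47, d=47, a=2
  k=2: m=47, d=1, a=94
d=1 and a=2a₀=94 at k=2, so the next step gives (m, d) = (47, 47) again — its k=1 value — and the period has length 2.

[47; 2, 94]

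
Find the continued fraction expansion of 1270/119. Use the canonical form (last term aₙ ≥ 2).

1270 = 10*119 + 80
119 = 1*80 + 39
80 = 2*39 + 2
39 = 19*2 + 1
2 = 2*1 + 0  (stop)
So 1270/119 = [10; 1, 2, 19, 2].

[10; 1, 2, 19, 2]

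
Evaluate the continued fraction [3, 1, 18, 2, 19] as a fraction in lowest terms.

3001/760

Using pₖ = aₖpₖ₋₁ + pₖ₋₂ and qₖ = aₖqₖ₋₁ + qₖ₋₂:
  k=0: a=3, p=3, q=1
  k=1: a=1, p=4, q=1
  k=2: a=18, p=75, q=19
  k=3: a=2, p=154, q=39
  k=4: a=19, p=3001, q=760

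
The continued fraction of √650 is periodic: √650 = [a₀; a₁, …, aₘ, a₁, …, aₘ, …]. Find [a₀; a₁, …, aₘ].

a₀ = ⌊√650⌋ = 25.
With m₀=0, d₀=1 and mₖ₊₁ = dₖaₖ − mₖ, dₖ₊₁ = (n − mₖ₊₁²)/dₖ, aₖ₊₁ = ⌊(a₀+mₖ₊₁)/dₖ₊₁⌋:
  k=1: m=25, d=25, a=2
  k=2: m=25, d=1, a=50
d=1 and a=2a₀=50 at k=2, so the next step gives (m, d) = (25, 25) again — its k=1 value — and the period has length 2.

[25; 2, 50]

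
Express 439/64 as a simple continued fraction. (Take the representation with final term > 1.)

[6; 1, 6, 9]

439 = 6×64 + 55
64 = 1×55 + 9
55 = 6×9 + 1
9 = 9×1 + 0  (stop)
So 439/64 = [6; 1, 6, 9].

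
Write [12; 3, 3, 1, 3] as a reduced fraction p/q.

Fold from the inside: start with 3/1.
  1 + 1/3 = 4/3
  3 + 3/4 = 15/4
  3 + 4/15 = 49/15
  12 + 15/49 = 603/49

603/49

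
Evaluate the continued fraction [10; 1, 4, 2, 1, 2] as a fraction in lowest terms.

465/43

Fold from the inside: start with 2/1.
  1 + 1/2 = 3/2
  2 + 2/3 = 8/3
  4 + 3/8 = 35/8
  1 + 8/35 = 43/35
  10 + 35/43 = 465/43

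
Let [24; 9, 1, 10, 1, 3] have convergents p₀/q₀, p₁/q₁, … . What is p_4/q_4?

Using pₖ = aₖpₖ₋₁ + pₖ₋₂, qₖ = aₖqₖ₋₁ + qₖ₋₂ (with p₋₁=1, p₋₂=0, q₋₁=0, q₋₂=1):
  k=0: a=24, p=24, q=1
  k=1: a=9, p=217, q=9
  k=2: a=1, p=241, q=10
  k=3: a=10, p=2627, q=109
  k=4: a=1, p=2868, q=119

2868/119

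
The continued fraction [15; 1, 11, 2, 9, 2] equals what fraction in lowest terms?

7944/499

Fold from the inside: start with 2/1.
  9 + 1/2 = 19/2
  2 + 2/19 = 40/19
  11 + 19/40 = 459/40
  1 + 40/459 = 499/459
  15 + 459/499 = 7944/499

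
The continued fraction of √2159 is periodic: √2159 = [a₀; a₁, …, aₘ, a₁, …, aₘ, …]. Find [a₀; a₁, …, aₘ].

[46; 2, 6, 1, 1, 1, 6, 2, 92]

a₀ = ⌊√2159⌋ = 46.
With m₀=0, d₀=1 and mₖ₊₁ = dₖaₖ − mₖ, dₖ₊₁ = (n − mₖ₊₁²)/dₖ, aₖ₊₁ = ⌊(a₀+mₖ₊₁)/dₖ₊₁⌋:
  k=1: m=46, d=43, a=2
  k=2: m=40, d=13, a=6
  k=3: m=38, d=55, a=1
  k=4: m=17, d=34, a=1
  k=5: m=17, d=55, a=1
  k=6: m=38, d=13, a=6
  k=7: m=40, d=43, a=2
  k=8: m=46, d=1, a=92
d=1 and a=2a₀=92 at k=8, so the next step gives (m, d) = (46, 43) again — its k=1 value — and the period has length 8.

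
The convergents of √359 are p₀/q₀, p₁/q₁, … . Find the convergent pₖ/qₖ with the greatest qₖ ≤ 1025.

√359 = [18; 1, 17, 1, 36, …] (period length 4).
Convergents:
  p_0/q_0 = 18/1
  p_1/q_1 = 19/1
  p_2/q_2 = 341/18
  p_3/q_3 = 360/19
  p_4/q_4 = 13301/702
  p_5/q_5 = 13661/721
  p_6/q_6 = 245538/12959
q_5 = 721 ≤ 1025 < 12959 = q_6, so the answer is 13661/721.

13661/721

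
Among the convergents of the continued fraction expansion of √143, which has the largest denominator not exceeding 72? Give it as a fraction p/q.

287/24

√143 = [11; 1, 22, …] (period length 2).
Convergents:
  p_0/q_0 = 11/1
  p_1/q_1 = 12/1
  p_2/q_2 = 275/23
  p_3/q_3 = 287/24
  p_4/q_4 = 6589/551
q_3 = 24 ≤ 72 < 551 = q_4, so the answer is 287/24.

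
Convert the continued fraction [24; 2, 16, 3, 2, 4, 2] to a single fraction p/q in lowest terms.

56732/2317

Using pₖ = aₖpₖ₋₁ + pₖ₋₂ and qₖ = aₖqₖ₋₁ + qₖ₋₂:
  k=0: a=24, p=24, q=1
  k=1: a=2, p=49, q=2
  k=2: a=16, p=808, q=33
  k=3: a=3, p=2473, q=101
  k=4: a=2, p=5754, q=235
  k=5: a=4, p=25489, q=1041
  k=6: a=2, p=56732, q=2317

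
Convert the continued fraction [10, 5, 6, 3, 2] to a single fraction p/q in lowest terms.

2314/227

Using pₖ = aₖpₖ₋₁ + pₖ₋₂ and qₖ = aₖqₖ₋₁ + qₖ₋₂:
  k=0: a=10, p=10, q=1
  k=1: a=5, p=51, q=5
  k=2: a=6, p=316, q=31
  k=3: a=3, p=999, q=98
  k=4: a=2, p=2314, q=227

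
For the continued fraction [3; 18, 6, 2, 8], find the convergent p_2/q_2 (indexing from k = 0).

333/109

Using pₖ = aₖpₖ₋₁ + pₖ₋₂, qₖ = aₖqₖ₋₁ + qₖ₋₂ (with p₋₁=1, p₋₂=0, q₋₁=0, q₋₂=1):
  k=0: a=3, p=3, q=1
  k=1: a=18, p=55, q=18
  k=2: a=6, p=333, q=109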